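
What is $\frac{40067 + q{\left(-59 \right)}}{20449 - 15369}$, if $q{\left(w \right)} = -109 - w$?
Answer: $\frac{40017}{5080} \approx 7.8774$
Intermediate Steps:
$\frac{40067 + q{\left(-59 \right)}}{20449 - 15369} = \frac{40067 - 50}{20449 - 15369} = \frac{40067 + \left(-109 + 59\right)}{5080} = \left(40067 - 50\right) \frac{1}{5080} = 40017 \cdot \frac{1}{5080} = \frac{40017}{5080}$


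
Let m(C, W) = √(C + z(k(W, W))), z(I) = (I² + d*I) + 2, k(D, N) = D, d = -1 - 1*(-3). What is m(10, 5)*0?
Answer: 0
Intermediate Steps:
d = 2 (d = -1 + 3 = 2)
z(I) = 2 + I² + 2*I (z(I) = (I² + 2*I) + 2 = 2 + I² + 2*I)
m(C, W) = √(2 + C + W² + 2*W) (m(C, W) = √(C + (2 + W² + 2*W)) = √(2 + C + W² + 2*W))
m(10, 5)*0 = √(2 + 10 + 5² + 2*5)*0 = √(2 + 10 + 25 + 10)*0 = √47*0 = 0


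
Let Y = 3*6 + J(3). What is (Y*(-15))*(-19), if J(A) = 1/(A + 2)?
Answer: 5187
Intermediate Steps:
J(A) = 1/(2 + A)
Y = 91/5 (Y = 3*6 + 1/(2 + 3) = 18 + 1/5 = 91/5 ≈ 18.200)
(Y*(-15))*(-19) = ((91/5)*(-15))*(-19) = -273*(-19) = 5187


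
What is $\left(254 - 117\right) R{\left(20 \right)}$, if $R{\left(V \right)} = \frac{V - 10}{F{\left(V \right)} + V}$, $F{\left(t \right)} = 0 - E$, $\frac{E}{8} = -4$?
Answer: $\frac{685}{26} \approx 26.346$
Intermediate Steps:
$E = -32$ ($E = 8 \left(-4\right) = -32$)
$F{\left(t \right)} = 32$ ($F{\left(t \right)} = 0 - -32 = 0 + 32 = 32$)
$R{\left(V \right)} = \frac{-10 + V}{32 + V}$ ($R{\left(V \right)} = \frac{V - 10}{32 + V} = \frac{-10 + V}{32 + V}$)
$\left(254 - 117\right) R{\left(20 \right)} = \left(254 - 117\right) \frac{-10 + 20}{32 + 20} = 137 \cdot \frac{1}{52} \cdot 10 = 137 \cdot \frac{5}{26} = \frac{685}{26}$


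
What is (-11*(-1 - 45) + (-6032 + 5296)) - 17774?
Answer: -18004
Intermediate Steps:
(-11*(-1 - 45) + (-6032 + 5296)) - 17774 = (-11*(-46) - 736) - 17774 = (506 - 736) - 17774 = -230 - 17774 = -18004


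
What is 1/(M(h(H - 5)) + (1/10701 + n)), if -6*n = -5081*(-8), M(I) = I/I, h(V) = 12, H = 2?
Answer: -10701/72485006 ≈ -0.00014763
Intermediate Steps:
M(I) = 1
n = -20324/3 (n = -(-5081)*(-8)/6 = -⅙*40648 = -20324/3 ≈ -6774.7)
1/(M(h(H - 5)) + (1/10701 + n)) = 1/(1 + (1/10701 - 20324/3)) = 1/(1 - 72495707/10701) = 1/(-72485006/10701) = -10701/72485006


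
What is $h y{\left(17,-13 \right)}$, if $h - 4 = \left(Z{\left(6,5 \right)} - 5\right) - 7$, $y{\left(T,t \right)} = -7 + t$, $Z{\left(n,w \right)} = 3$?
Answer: $100$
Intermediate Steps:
$h = -5$ ($h = 4 + \left(\left(3 - 5\right) - 7\right) = 4 - 9 = -5$)
$h y{\left(17,-13 \right)} = - 5 \left(-7 - 13\right) = \left(-5\right) \left(-20\right) = 100$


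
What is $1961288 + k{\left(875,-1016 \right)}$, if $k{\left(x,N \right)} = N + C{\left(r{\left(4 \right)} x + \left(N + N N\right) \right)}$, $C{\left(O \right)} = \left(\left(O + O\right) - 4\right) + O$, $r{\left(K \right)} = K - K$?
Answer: $5053988$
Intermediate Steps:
$r{\left(K \right)} = 0$
$C{\left(O \right)} = -4 + 3 O$ ($C{\left(O \right)} = \left(2 O - 4\right) + O = \left(-4 + 2 O\right) + O = -4 + 3 O$)
$k{\left(x,N \right)} = -4 + 3 N^{2} + 4 N$ ($k{\left(x,N \right)} = N + \left(-4 + 3 \left(0 x + \left(N + N N\right)\right)\right) = N + \left(-4 + 3 \left(0 + \left(N + N^{2}\right)\right)\right) = N + \left(-4 + 3 \left(N + N^{2}\right)\right) = N - \left(4 - 3 N - 3 N^{2}\right) = N + \left(-4 + 3 N + 3 N^{2}\right) = -4 + 3 N^{2} + 4 N$)
$1961288 + k{\left(875,-1016 \right)} = 1961288 + \left(-4 + 3 \left(-1016\right)^{2} + 4 \left(-1016\right)\right) = 1961288 - -3092700 = 1961288 + 3092700 = 5053988$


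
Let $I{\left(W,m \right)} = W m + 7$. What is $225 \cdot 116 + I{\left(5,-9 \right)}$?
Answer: $26062$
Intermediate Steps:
$I{\left(W,m \right)} = 7 + W m$
$225 \cdot 116 + I{\left(5,-9 \right)} = 225 \cdot 116 + \left(7 + 5 \left(-9\right)\right) = 26100 + \left(7 - 45\right) = 26100 - 38 = 26062$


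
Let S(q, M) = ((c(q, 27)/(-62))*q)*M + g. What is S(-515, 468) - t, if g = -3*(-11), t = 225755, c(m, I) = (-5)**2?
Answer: -3984632/31 ≈ -1.2854e+5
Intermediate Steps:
c(m, I) = 25
g = 33
S(q, M) = 33 - 25*M*q/62 (S(q, M) = ((25/(-62))*q)*M + 33 = ((25*(-1/62))*q)*M + 33 = (-25*q/62)*M + 33 = -25*M*q/62 + 33 = 33 - 25*M*q/62)
S(-515, 468) - t = (33 - 25/62*468*(-515)) - 1*225755 = (33 + 3012750/31) - 225755 = 3013773/31 - 225755 = -3984632/31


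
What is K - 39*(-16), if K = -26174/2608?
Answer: 800609/1304 ≈ 613.96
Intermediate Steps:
K = -13087/1304 (K = -26174*1/2608 = -13087/1304 ≈ -10.036)
K - 39*(-16) = -13087/1304 - 39*(-16) = -13087/1304 - 1*(-624) = -13087/1304 + 624 = 800609/1304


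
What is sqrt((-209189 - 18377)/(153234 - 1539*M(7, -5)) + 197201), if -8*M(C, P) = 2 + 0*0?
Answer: sqrt(330926669770241)/40965 ≈ 444.07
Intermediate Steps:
M(C, P) = -1/4 (M(C, P) = -(2 + 0*0)/8 = -(2 + 0)/8 = -1/8*2 = -1/4)
sqrt((-209189 - 18377)/(153234 - 1539*M(7, -5)) + 197201) = sqrt((-209189 - 18377)/(153234 - 1539*(-1/4)) + 197201) = sqrt(-227566/(153234 + 1539/4) + 197201) = sqrt(-227566/614475/4 + 197201) = sqrt(-227566*4/614475 + 197201) = sqrt(-910264/614475 + 197201) = sqrt(121174174211/614475) = sqrt(330926669770241)/40965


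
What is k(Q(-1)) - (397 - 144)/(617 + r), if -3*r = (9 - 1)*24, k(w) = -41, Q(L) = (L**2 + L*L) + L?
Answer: -22926/553 ≈ -41.458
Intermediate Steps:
Q(L) = L + 2*L**2 (Q(L) = (L**2 + L**2) + L = 2*L**2 + L = L + 2*L**2)
r = -64 (r = -(9 - 1)*24/3 = -8*24/3 = -1/3*192 = -64)
k(Q(-1)) - (397 - 144)/(617 + r) = -41 - (397 - 144)/(617 - 64) = -41 - 253/553 = -22926/553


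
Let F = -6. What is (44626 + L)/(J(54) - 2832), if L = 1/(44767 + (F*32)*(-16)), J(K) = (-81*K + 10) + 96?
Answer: -426972643/67931380 ≈ -6.2854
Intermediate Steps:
J(K) = 106 - 81*K (J(K) = (10 - 81*K) + 96 = 106 - 81*K)
L = 1/47839 (L = 1/(44767 - 6*32*(-16)) = 1/(44767 - 192*(-16)) = 1/(44767 + 3072) = 1/47839 ≈ 2.0903e-5)
(44626 + L)/(J(54) - 2832) = (44626 + 1/47839)/((106 - 81*54) - 2832) = 2134863215/(47839*((106 - 4374) - 2832)) = 2134863215/(47839*(-4268 - 2832)) = (2134863215/47839)/(-7100) = (2134863215/47839)*(-1/7100) = -426972643/67931380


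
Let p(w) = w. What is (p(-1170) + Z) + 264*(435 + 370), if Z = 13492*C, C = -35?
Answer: -260870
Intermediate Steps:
Z = -472220 (Z = 13492*(-35) = -472220)
(p(-1170) + Z) + 264*(435 + 370) = (-1170 - 472220) + 264*(435 + 370) = -473390 + 264*805 = -473390 + 212520 = -260870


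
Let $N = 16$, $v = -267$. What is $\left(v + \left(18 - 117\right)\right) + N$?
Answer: $-350$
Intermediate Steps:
$\left(v + \left(18 - 117\right)\right) + N = \left(-267 + \left(18 - 117\right)\right) + 16 = \left(-267 - 99\right) + 16 = -366 + 16 = -350$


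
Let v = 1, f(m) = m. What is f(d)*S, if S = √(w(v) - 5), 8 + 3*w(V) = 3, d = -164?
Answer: -328*I*√15/3 ≈ -423.45*I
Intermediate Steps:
w(V) = -5/3 (w(V) = -8/3 + (⅓)*3 = -8/3 + 1 = -5/3)
S = 2*I*√15/3 (S = √(-5/3 - 5) = √(-20/3) = 2*I*√15/3 ≈ 2.582*I)
f(d)*S = -328*I*√15/3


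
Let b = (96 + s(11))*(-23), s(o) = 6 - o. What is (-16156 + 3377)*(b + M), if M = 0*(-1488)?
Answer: 26746447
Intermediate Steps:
b = -2093 (b = (96 + (6 - 1*11))*(-23) = (96 + (6 - 11))*(-23) = (96 - 5)*(-23) = 91*(-23) = -2093)
M = 0
(-16156 + 3377)*(b + M) = (-16156 + 3377)*(-2093 + 0) = -12779*(-2093) = 26746447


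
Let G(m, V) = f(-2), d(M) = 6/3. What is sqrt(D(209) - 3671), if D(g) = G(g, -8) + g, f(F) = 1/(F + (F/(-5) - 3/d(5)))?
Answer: 2*I*sqrt(831823)/31 ≈ 58.841*I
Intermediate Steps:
d(M) = 2 (d(M) = 6*(1/3) = 2)
f(F) = 1/(-3/2 + 4*F/5) (f(F) = 1/(F + (F/(-5) - 3/2)) = 1/(F + (F*(-1/5) - 3*1/2)) = 1/(F + (-F/5 - 3/2)) = 1/(F + (-3/2 - F/5)) = 1/(-3/2 + 4*F/5))
G(m, V) = -10/31 (G(m, V) = 10/(-15 + 8*(-2)) = 10/(-15 - 16) = 10/(-31) = 10*(-1/31) = -10/31)
D(g) = -10/31 + g
sqrt(D(209) - 3671) = sqrt((-10/31 + 209) - 3671) = sqrt(6469/31 - 3671) = sqrt(-107332/31) = 2*I*sqrt(831823)/31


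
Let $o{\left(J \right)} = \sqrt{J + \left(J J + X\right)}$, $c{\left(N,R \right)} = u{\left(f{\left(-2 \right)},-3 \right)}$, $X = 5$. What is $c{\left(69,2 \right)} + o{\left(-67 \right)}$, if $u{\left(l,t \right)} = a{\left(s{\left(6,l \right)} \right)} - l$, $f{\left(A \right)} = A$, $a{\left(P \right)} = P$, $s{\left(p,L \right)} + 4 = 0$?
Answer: $-2 + \sqrt{4427} \approx 64.536$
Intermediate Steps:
$s{\left(p,L \right)} = -4$ ($s{\left(p,L \right)} = -4 + 0 = -4$)
$u{\left(l,t \right)} = -4 - l$
$c{\left(N,R \right)} = -2$ ($c{\left(N,R \right)} = -4 - -2 = -4 + 2 = -2$)
$o{\left(J \right)} = \sqrt{5 + J + J^{2}}$ ($o{\left(J \right)} = \sqrt{J + \left(J J + 5\right)} = \sqrt{J + \left(J^{2} + 5\right)} = \sqrt{J + \left(5 + J^{2}\right)} = \sqrt{5 + J + J^{2}}$)
$c{\left(69,2 \right)} + o{\left(-67 \right)} = -2 + \sqrt{5 - 67 + \left(-67\right)^{2}} = -2 + \sqrt{5 - 67 + 4489} = -2 + \sqrt{4427}$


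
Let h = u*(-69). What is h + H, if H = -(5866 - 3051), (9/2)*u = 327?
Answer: -7829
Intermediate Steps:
u = 218/3 (u = (2/9)*327 = 218/3 ≈ 72.667)
h = -5014 (h = (218/3)*(-69) = -5014)
H = -2815 (H = -1*2815 = -2815)
h + H = -5014 - 2815 = -7829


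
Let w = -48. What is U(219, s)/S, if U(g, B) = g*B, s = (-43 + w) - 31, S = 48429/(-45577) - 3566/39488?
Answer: 24042787790784/1037445967 ≈ 23175.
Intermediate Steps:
S = -1037445967/899872288 (S = 48429*(-1/45577) - 3566*1/39488 = -48429/45577 - 1783/19744 = -1037445967/899872288 ≈ -1.1529)
s = -122 (s = (-43 - 48) - 31 = -91 - 31 = -122)
U(g, B) = B*g
U(219, s)/S = (-122*219)/(-1037445967/899872288) = -26718*(-899872288/1037445967) = 24042787790784/1037445967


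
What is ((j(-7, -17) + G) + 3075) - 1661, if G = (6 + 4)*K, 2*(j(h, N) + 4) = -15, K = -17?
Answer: 2465/2 ≈ 1232.5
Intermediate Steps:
j(h, N) = -23/2 (j(h, N) = -4 + (½)*(-15) = -4 - 15/2 = -23/2)
G = -170 (G = (6 + 4)*(-17) = 10*(-17) = -170)
((j(-7, -17) + G) + 3075) - 1661 = ((-23/2 - 170) + 3075) - 1661 = (-363/2 + 3075) - 1661 = 5787/2 - 1661 = 2465/2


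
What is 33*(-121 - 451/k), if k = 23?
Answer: -106722/23 ≈ -4640.1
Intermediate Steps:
33*(-121 - 451/k) = 33*(-121 - 451/23) = 33*(-3234/23) = -106722/23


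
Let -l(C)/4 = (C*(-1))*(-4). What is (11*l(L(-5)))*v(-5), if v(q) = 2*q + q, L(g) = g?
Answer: -13200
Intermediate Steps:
v(q) = 3*q
l(C) = -16*C (l(C) = -4*C*(-1)*(-4) = -4*(-C)*(-4) = -16*C)
(11*l(L(-5)))*v(-5) = (11*(-16*(-5)))*(3*(-5)) = (11*80)*(-15) = 880*(-15) = -13200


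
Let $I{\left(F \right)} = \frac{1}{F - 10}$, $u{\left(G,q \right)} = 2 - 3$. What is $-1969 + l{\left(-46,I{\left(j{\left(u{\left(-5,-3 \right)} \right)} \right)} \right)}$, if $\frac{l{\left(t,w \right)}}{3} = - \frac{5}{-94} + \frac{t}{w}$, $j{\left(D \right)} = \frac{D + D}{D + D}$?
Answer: $- \frac{68323}{94} \approx -726.84$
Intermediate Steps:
$u{\left(G,q \right)} = -1$
$j{\left(D \right)} = 1$ ($j{\left(D \right)} = \frac{2 D}{2 D} = 2 D \frac{1}{2 D} = 1$)
$I{\left(F \right)} = \frac{1}{-10 + F}$
$l{\left(t,w \right)} = \frac{15}{94} + \frac{3 t}{w}$ ($l{\left(t,w \right)} = 3 \left(- \frac{5}{-94} + \frac{t}{w}\right) = 3 \left(\left(-5\right) \left(- \frac{1}{94}\right) + \frac{t}{w}\right) = 3 \left(\frac{5}{94} + \frac{t}{w}\right) = \frac{15}{94} + \frac{3 t}{w}$)
$-1969 + l{\left(-46,I{\left(j{\left(u{\left(-5,-3 \right)} \right)} \right)} \right)} = -1969 + \left(\frac{15}{94} + 3 \left(-46\right) \frac{1}{\frac{1}{-10 + 1}}\right) = -1969 + \left(\frac{15}{94} + 3 \left(-46\right) \frac{1}{\frac{1}{-9}}\right) = -1969 + \left(\frac{15}{94} + 3 \left(-46\right) \frac{1}{- \frac{1}{9}}\right) = -1969 + \left(\frac{15}{94} + 3 \left(-46\right) \left(-9\right)\right) = -1969 + \left(\frac{15}{94} + 1242\right) = -1969 + \frac{116763}{94} = - \frac{68323}{94}$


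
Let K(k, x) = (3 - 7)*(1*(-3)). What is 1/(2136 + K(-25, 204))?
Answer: 1/2148 ≈ 0.00046555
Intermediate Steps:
K(k, x) = 12 (K(k, x) = -4*(-3) = 12)
1/(2136 + K(-25, 204)) = 1/(2136 + 12) = 1/2148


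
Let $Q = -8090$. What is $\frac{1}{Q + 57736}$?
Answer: $\frac{1}{49646} \approx 2.0143 \cdot 10^{-5}$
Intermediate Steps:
$\frac{1}{Q + 57736} = \frac{1}{-8090 + 57736} = \frac{1}{49646}$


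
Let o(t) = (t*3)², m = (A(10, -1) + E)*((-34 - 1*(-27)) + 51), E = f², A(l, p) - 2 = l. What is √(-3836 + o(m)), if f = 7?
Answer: 2*√16207717 ≈ 8051.8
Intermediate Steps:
A(l, p) = 2 + l
E = 49 (E = 7² = 49)
m = 2684 (m = ((2 + 10) + 49)*((-34 - 1*(-27)) + 51) = (12 + 49)*((-34 + 27) + 51) = 61*(-7 + 51) = 61*44 = 2684)
o(t) = 9*t² (o(t) = (3*t)² = 9*t²)
√(-3836 + o(m)) = √(-3836 + 9*2684²) = √(-3836 + 9*7203856) = √(-3836 + 64834704) = √64830868 = 2*√16207717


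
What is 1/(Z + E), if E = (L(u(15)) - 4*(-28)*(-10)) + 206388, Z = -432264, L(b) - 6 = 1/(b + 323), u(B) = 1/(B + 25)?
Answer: -12921/2932937750 ≈ -4.4055e-6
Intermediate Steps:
u(B) = 1/(25 + B)
L(b) = 6 + 1/(323 + b) (L(b) = 6 + 1/(b + 323) = 6 + 1/(323 + b))
E = 2652345394/12921 (E = ((1939 + 6/(25 + 15))/(323 + 1/(25 + 15)) - 4*(-28)*(-10)) + 206388 = ((1939 + 6/40)/(323 + 1/40) + 112*(-10)) + 206388 = ((1939 + 6*(1/40))/(323 + 1/40) - 1120) + 206388 = ((1939 + 3/20)/(12921/40) - 1120) + 206388 = ((40/12921)*(38783/20) - 1120) + 206388 = (77566/12921 - 1120) + 206388 = -14393954/12921 + 206388 = 2652345394/12921 ≈ 2.0527e+5)
1/(Z + E) = 1/(-432264 + 2652345394/12921) = 1/(-2932937750/12921) = -12921/2932937750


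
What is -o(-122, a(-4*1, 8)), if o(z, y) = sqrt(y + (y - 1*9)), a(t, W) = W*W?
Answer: -sqrt(119) ≈ -10.909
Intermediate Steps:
a(t, W) = W**2
o(z, y) = sqrt(-9 + 2*y) (o(z, y) = sqrt(y + (y - 9)) = sqrt(y + (-9 + y)) = sqrt(-9 + 2*y))
-o(-122, a(-4*1, 8)) = -sqrt(-9 + 2*8**2) = -sqrt(-9 + 2*64) = -sqrt(-9 + 128) = -sqrt(119)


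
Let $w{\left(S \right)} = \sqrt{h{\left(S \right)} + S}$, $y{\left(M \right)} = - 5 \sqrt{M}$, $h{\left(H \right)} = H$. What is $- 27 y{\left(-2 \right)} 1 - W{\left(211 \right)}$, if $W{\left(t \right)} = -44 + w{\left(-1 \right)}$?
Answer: $44 + 134 i \sqrt{2} \approx 44.0 + 189.5 i$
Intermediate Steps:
$w{\left(S \right)} = \sqrt{2} \sqrt{S}$ ($w{\left(S \right)} = \sqrt{S + S} = \sqrt{2 S} = \sqrt{2} \sqrt{S}$)
$W{\left(t \right)} = -44 + i \sqrt{2}$ ($W{\left(t \right)} = -44 + \sqrt{2} \sqrt{-1} = -44 + \sqrt{2} i = -44 + i \sqrt{2}$)
$- 27 y{\left(-2 \right)} 1 - W{\left(211 \right)} = - 27 \left(- 5 \sqrt{-2}\right) 1 - \left(-44 + i \sqrt{2}\right) = - 27 \left(- 5 i \sqrt{2}\right) 1 + \left(44 - i \sqrt{2}\right) = 135 i \sqrt{2} \cdot 1 + \left(44 - i \sqrt{2}\right) = 135 i \sqrt{2} + \left(44 - i \sqrt{2}\right) = 44 + 134 i \sqrt{2}$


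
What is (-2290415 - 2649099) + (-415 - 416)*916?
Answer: -5700710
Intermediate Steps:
(-2290415 - 2649099) + (-415 - 416)*916 = -4939514 - 831*916 = -4939514 - 761196 = -5700710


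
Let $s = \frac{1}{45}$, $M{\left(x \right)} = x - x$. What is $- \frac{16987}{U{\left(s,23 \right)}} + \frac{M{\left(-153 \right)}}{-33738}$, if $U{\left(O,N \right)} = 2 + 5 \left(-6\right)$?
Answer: $\frac{16987}{28} \approx 606.68$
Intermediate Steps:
$M{\left(x \right)} = 0$
$s = \frac{1}{45} \approx 0.022222$
$U{\left(O,N \right)} = -28$ ($U{\left(O,N \right)} = 2 - 30 = -28$)
$- \frac{16987}{U{\left(s,23 \right)}} + \frac{M{\left(-153 \right)}}{-33738} = - \frac{16987}{-28} + \frac{0}{-33738} = \left(-16987\right) \left(- \frac{1}{28}\right) + 0 \left(- \frac{1}{33738}\right) = \frac{16987}{28} + 0 = \frac{16987}{28}$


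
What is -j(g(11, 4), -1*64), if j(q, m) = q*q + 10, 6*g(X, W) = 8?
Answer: -106/9 ≈ -11.778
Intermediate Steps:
g(X, W) = 4/3 (g(X, W) = (1/6)*8 = 4/3)
j(q, m) = 10 + q**2 (j(q, m) = q**2 + 10 = 10 + q**2)
-j(g(11, 4), -1*64) = -(10 + (4/3)**2) = -(10 + 16/9) = -1*106/9 = -106/9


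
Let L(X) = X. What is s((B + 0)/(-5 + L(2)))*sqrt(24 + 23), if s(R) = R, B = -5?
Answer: 5*sqrt(47)/3 ≈ 11.426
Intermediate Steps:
s((B + 0)/(-5 + L(2)))*sqrt(24 + 23) = ((-5 + 0)/(-5 + 2))*sqrt(24 + 23) = (-5/(-3))*sqrt(47) = (-5*(-1/3))*sqrt(47) = 5*sqrt(47)/3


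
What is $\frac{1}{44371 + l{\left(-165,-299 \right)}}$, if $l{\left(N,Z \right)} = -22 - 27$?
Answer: $\frac{1}{44322} \approx 2.2562 \cdot 10^{-5}$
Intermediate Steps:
$l{\left(N,Z \right)} = -49$
$\frac{1}{44371 + l{\left(-165,-299 \right)}} = \frac{1}{44371 - 49} = \frac{1}{44322}$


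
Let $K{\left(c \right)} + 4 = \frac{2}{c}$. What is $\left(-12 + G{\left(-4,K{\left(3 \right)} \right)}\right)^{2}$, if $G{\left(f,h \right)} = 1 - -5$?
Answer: $36$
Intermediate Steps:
$K{\left(c \right)} = -4 + \frac{2}{c}$
$G{\left(f,h \right)} = 6$ ($G{\left(f,h \right)} = 1 + 5 = 6$)
$\left(-12 + G{\left(-4,K{\left(3 \right)} \right)}\right)^{2} = \left(-12 + 6\right)^{2} = \left(-6\right)^{2} = 36$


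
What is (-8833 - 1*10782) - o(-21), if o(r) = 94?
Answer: -19709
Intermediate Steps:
(-8833 - 1*10782) - o(-21) = (-8833 - 1*10782) - 1*94 = (-8833 - 10782) - 94 = -19615 - 94 = -19709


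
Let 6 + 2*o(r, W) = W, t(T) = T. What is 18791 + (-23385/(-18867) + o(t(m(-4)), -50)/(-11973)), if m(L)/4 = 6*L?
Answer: 1415021925454/75298197 ≈ 18792.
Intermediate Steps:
m(L) = 24*L (m(L) = 4*(6*L) = 24*L)
o(r, W) = -3 + W/2
18791 + (-23385/(-18867) + o(t(m(-4)), -50)/(-11973)) = 18791 + (-23385/(-18867) + (-3 + (½)*(-50))/(-11973)) = 18791 + (-23385*(-1/18867) + (-3 - 25)*(-1/11973)) = 18791 + (7795/6289 - 28*(-1/11973)) = 18791 + (7795/6289 + 28/11973) = 18791 + 93505627/75298197 = 1415021925454/75298197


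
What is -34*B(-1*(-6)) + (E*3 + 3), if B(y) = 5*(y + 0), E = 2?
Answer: -1011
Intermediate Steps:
B(y) = 5*y
-34*B(-1*(-6)) + (E*3 + 3) = -170*(-1*(-6)) + (2*3 + 3) = -170*6 + (6 + 3) = -34*30 + 9 = -1020 + 9 = -1011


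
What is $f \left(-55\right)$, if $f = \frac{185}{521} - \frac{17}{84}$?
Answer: $- \frac{367565}{43764} \approx -8.3988$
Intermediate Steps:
$f = \frac{6683}{43764}$ ($f = 185 \cdot \frac{1}{521} - \frac{17}{84} = \frac{185}{521} - \frac{17}{84} = \frac{6683}{43764} \approx 0.15271$)
$f \left(-55\right) = \frac{6683}{43764} \left(-55\right) = - \frac{367565}{43764}$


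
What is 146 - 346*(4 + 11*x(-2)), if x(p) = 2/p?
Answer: 2568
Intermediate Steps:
146 - 346*(4 + 11*x(-2)) = 146 - 346*(4 + 11*(2/(-2))) = 146 - 346*(4 + 11*(2*(-1/2))) = 146 - 346*(4 + 11*(-1)) = 146 - 346*(4 - 11) = 146 - 346*(-7) = 146 + 2422 = 2568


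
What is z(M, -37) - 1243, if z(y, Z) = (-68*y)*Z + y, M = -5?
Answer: -13828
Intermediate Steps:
z(y, Z) = y - 68*Z*y (z(y, Z) = -68*Z*y + y = y - 68*Z*y)
z(M, -37) - 1243 = -5*(1 - 68*(-37)) - 1243 = -5*(1 + 2516) - 1243 = -5*2517 - 1243 = -12585 - 1243 = -13828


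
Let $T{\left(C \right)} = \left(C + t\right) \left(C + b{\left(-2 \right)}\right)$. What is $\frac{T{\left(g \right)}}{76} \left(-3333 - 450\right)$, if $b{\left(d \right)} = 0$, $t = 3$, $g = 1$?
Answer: $- \frac{3783}{19} \approx -199.11$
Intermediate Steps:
$T{\left(C \right)} = C \left(3 + C\right)$ ($T{\left(C \right)} = \left(C + 3\right) \left(C + 0\right) = \left(3 + C\right) C = C \left(3 + C\right)$)
$\frac{T{\left(g \right)}}{76} \left(-3333 - 450\right) = \frac{1 \left(3 + 1\right)}{76} \left(-3333 - 450\right) = 1 \cdot 4 \cdot \frac{1}{76} \left(-3783\right) = 4 \cdot \frac{1}{76} \left(-3783\right) = \frac{1}{19} \left(-3783\right) = - \frac{3783}{19}$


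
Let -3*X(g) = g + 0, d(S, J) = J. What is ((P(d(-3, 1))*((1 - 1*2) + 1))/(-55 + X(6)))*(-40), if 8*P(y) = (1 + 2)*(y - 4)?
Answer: 0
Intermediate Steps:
P(y) = -3/2 + 3*y/8 (P(y) = ((1 + 2)*(y - 4))/8 = (3*(-4 + y))/8 = (-12 + 3*y)/8 = -3/2 + 3*y/8)
X(g) = -g/3 (X(g) = -(g + 0)/3 = -g/3)
((P(d(-3, 1))*((1 - 1*2) + 1))/(-55 + X(6)))*(-40) = (((-3/2 + (3/8)*1)*((1 - 1*2) + 1))/(-55 - ⅓*6))*(-40) = (((-3/2 + 3/8)*((1 - 2) + 1))/(-55 - 2))*(-40) = ((-9*(-1 + 1)/8)/(-57))*(-40) = -(-3)*0/152*(-40) = -1/57*0*(-40) = 0*(-40) = 0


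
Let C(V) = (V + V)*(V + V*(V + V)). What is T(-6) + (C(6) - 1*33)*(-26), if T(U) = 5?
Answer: -23473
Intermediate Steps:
C(V) = 2*V*(V + 2*V²) (C(V) = (2*V)*(V + V*(2*V)) = (2*V)*(V + 2*V²) = 2*V*(V + 2*V²))
T(-6) + (C(6) - 1*33)*(-26) = 5 + (6²*(2 + 4*6) - 1*33)*(-26) = 5 + (36*(2 + 24) - 33)*(-26) = 5 + (36*26 - 33)*(-26) = 5 + (936 - 33)*(-26) = 5 + 903*(-26) = 5 - 23478 = -23473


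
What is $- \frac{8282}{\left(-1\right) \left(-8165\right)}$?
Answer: $- \frac{8282}{8165} \approx -1.0143$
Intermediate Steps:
$- \frac{8282}{\left(-1\right) \left(-8165\right)} = - \frac{8282}{8165}$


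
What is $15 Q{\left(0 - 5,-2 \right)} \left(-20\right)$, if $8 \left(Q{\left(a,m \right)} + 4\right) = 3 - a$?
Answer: $900$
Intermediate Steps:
$Q{\left(a,m \right)} = - \frac{29}{8} - \frac{a}{8}$ ($Q{\left(a,m \right)} = -4 + \frac{3 - a}{8} = -4 - \left(- \frac{3}{8} + \frac{a}{8}\right) = - \frac{29}{8} - \frac{a}{8}$)
$15 Q{\left(0 - 5,-2 \right)} \left(-20\right) = 15 \left(- \frac{29}{8} - \frac{0 - 5}{8}\right) \left(-20\right) = 15 \left(- \frac{29}{8} - - \frac{5}{8}\right) \left(-20\right) = 15 \left(- \frac{29}{8} + \frac{5}{8}\right) \left(-20\right) = 15 \left(-3\right) \left(-20\right) = \left(-45\right) \left(-20\right) = 900$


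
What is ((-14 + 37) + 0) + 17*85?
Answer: 1468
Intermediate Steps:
((-14 + 37) + 0) + 17*85 = (23 + 0) + 1445 = 23 + 1445 = 1468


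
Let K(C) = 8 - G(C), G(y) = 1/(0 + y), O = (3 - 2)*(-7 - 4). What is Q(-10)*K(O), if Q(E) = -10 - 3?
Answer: -1157/11 ≈ -105.18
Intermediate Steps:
Q(E) = -13
O = -11 (O = 1*(-11) = -11)
G(y) = 1/y
K(C) = 8 - 1/C
Q(-10)*K(O) = -13*(8 - 1/(-11)) = -13*(8 - 1*(-1/11)) = -13*(8 + 1/11) = -13*89/11 = -1157/11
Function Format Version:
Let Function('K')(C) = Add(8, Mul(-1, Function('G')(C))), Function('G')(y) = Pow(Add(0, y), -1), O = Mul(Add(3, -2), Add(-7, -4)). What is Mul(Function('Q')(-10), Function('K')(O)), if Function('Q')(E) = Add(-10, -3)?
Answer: Rational(-1157, 11) ≈ -105.18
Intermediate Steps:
Function('Q')(E) = -13
O = -11 (O = Mul(1, -11) = -11)
Function('G')(y) = Pow(y, -1)
Function('K')(C) = Add(8, Mul(-1, Pow(C, -1)))
Mul(Function('Q')(-10), Function('K')(O)) = Mul(-13, Add(8, Mul(-1, Pow(-11, -1)))) = Mul(-13, Add(8, Mul(-1, Rational(-1, 11)))) = Mul(-13, Add(8, Rational(1, 11))) = Mul(-13, Rational(89, 11)) = Rational(-1157, 11)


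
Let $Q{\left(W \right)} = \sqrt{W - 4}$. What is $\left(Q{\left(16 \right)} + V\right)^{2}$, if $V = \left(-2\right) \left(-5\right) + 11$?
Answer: $453 + 84 \sqrt{3} \approx 598.49$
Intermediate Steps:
$Q{\left(W \right)} = \sqrt{-4 + W}$
$V = 21$ ($V = 10 + 11 = 21$)
$\left(Q{\left(16 \right)} + V\right)^{2} = \left(\sqrt{-4 + 16} + 21\right)^{2} = \left(\sqrt{12} + 21\right)^{2} = \left(2 \sqrt{3} + 21\right)^{2} = \left(21 + 2 \sqrt{3}\right)^{2}$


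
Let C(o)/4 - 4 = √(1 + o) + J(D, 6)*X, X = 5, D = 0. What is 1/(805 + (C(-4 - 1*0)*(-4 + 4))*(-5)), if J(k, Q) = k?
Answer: 1/805 ≈ 0.0012422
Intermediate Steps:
C(o) = 16 + 4*√(1 + o) (C(o) = 16 + 4*(√(1 + o) + 0*5) = 16 + 4*(√(1 + o) + 0) = 16 + 4*√(1 + o))
1/(805 + (C(-4 - 1*0)*(-4 + 4))*(-5)) = 1/(805 + ((16 + 4*√(1 + (-4 - 1*0)))*(-4 + 4))*(-5)) = 1/(805 + ((16 + 4*√(1 + (-4 + 0)))*0)*(-5)) = 1/(805 + ((16 + 4*√(1 - 4))*0)*(-5)) = 1/(805 + ((16 + 4*√(-3))*0)*(-5)) = 1/(805 + ((16 + 4*(I*√3))*0)*(-5)) = 1/(805 + ((16 + 4*I*√3)*0)*(-5)) = 1/(805 + 0*(-5)) = 1/(805 + 0) = 1/805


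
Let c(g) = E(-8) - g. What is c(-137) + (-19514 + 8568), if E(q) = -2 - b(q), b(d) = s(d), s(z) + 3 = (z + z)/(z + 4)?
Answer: -10812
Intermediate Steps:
s(z) = -3 + 2*z/(4 + z) (s(z) = -3 + (z + z)/(z + 4) = -3 + (2*z)/(4 + z) = -3 + 2*z/(4 + z))
b(d) = (-12 - d)/(4 + d)
E(q) = -2 - (-12 - q)/(4 + q)
c(g) = -3 - g (c(g) = (4 - 1*(-8))/(4 - 8) - g = (4 + 8)/(-4) - g = -¼*12 - g = -3 - g)
c(-137) + (-19514 + 8568) = (-3 - 1*(-137)) + (-19514 + 8568) = (-3 + 137) - 10946 = 134 - 10946 = -10812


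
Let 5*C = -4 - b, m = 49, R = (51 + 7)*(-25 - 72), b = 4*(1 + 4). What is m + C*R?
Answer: 135269/5 ≈ 27054.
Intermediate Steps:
b = 20 (b = 4*5 = 20)
R = -5626 (R = 58*(-97) = -5626)
C = -24/5 (C = (-4 - 1*20)/5 = (-4 - 20)/5 = (1/5)*(-24) = -24/5 ≈ -4.8000)
m + C*R = 49 - 24/5*(-5626) = 49 + 135024/5 = 135269/5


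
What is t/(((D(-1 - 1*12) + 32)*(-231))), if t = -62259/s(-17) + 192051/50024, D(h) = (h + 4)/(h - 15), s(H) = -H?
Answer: 1037059783/2116452910 ≈ 0.49000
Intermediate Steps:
D(h) = (4 + h)/(-15 + h)
t = -3111179349/850408 (t = -62259/((-1*(-17))) + 192051/50024 = -62259/17 + 192051*(1/50024) = -62259*1/17 + 192051/50024 = -62259/17 + 192051/50024 = -3111179349/850408 ≈ -3658.5)
t/(((D(-1 - 1*12) + 32)*(-231))) = -3111179349*(-1/(231*((4 + (-1 - 1*12))/(-15 + (-1 - 1*12)) + 32)))/850408 = -3111179349*(-1/(231*((4 + (-1 - 12))/(-15 + (-1 - 12)) + 32)))/850408 = -3111179349*(-1/(231*((4 - 13)/(-15 - 13) + 32)))/850408 = -3111179349*(-1/(231*(-9/(-28) + 32)))/850408 = -3111179349*(-1/(231*(-1/28*(-9) + 32)))/850408 = -3111179349*(-1/(231*(9/28 + 32)))/850408 = -3111179349/(850408*((905/28)*(-231))) = -3111179349/(850408*(-29865/4)) = -3111179349/850408*(-4/29865) = 1037059783/2116452910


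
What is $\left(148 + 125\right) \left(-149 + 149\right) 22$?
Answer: $0$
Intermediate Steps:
$\left(148 + 125\right) \left(-149 + 149\right) 22 = 273 \cdot 0 \cdot 22 = 0 \cdot 22 = 0$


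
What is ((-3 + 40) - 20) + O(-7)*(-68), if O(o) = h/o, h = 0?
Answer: 17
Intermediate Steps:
O(o) = 0 (O(o) = 0/o = 0)
((-3 + 40) - 20) + O(-7)*(-68) = ((-3 + 40) - 20) + 0*(-68) = (37 - 20) + 0 = 17 + 0 = 17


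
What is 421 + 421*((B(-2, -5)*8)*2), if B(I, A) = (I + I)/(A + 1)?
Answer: 7157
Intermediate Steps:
B(I, A) = 2*I/(1 + A) (B(I, A) = (2*I)/(1 + A) = 2*I/(1 + A))
421 + 421*((B(-2, -5)*8)*2) = 421 + 421*(((2*(-2)/(1 - 5))*8)*2) = 421 + 421*(((2*(-2)/(-4))*8)*2) = 421 + 421*(((2*(-2)*(-¼))*8)*2) = 421 + 421*((1*8)*2) = 421 + 421*(8*2) = 421 + 421*16 = 421 + 6736 = 7157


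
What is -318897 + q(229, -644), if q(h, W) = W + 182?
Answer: -319359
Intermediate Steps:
q(h, W) = 182 + W
-318897 + q(229, -644) = -318897 + (182 - 644) = -318897 - 462 = -319359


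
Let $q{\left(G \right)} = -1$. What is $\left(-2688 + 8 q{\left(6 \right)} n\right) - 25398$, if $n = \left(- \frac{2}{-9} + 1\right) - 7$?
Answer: $- \frac{252358}{9} \approx -28040.0$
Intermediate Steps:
$n = - \frac{52}{9}$ ($n = \left(\left(-2\right) \left(- \frac{1}{9}\right) + 1\right) - 7 = \left(\frac{2}{9} + 1\right) - 7 = \frac{11}{9} - 7 = - \frac{52}{9} \approx -5.7778$)
$\left(-2688 + 8 q{\left(6 \right)} n\right) - 25398 = \left(-2688 + 8 \left(-1\right) \left(- \frac{52}{9}\right)\right) - 25398 = \left(-2688 - - \frac{416}{9}\right) - 25398 = \left(-2688 + \frac{416}{9}\right) - 25398 = - \frac{23776}{9} - 25398 = - \frac{252358}{9}$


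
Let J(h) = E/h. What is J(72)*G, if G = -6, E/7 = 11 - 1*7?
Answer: -7/3 ≈ -2.3333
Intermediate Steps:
E = 28 (E = 7*(11 - 1*7) = 7*(11 - 7) = 7*4 = 28)
J(h) = 28/h
J(72)*G = (28/72)*(-6) = (28*(1/72))*(-6) = (7/18)*(-6) = -7/3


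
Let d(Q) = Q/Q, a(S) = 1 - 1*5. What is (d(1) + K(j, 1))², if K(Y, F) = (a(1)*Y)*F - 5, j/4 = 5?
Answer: 7056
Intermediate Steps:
j = 20 (j = 4*5 = 20)
a(S) = -4 (a(S) = 1 - 5 = -4)
d(Q) = 1
K(Y, F) = -5 - 4*F*Y (K(Y, F) = (-4*Y)*F - 5 = -4*F*Y - 5 = -5 - 4*F*Y)
(d(1) + K(j, 1))² = (1 + (-5 - 4*1*20))² = (1 + (-5 - 80))² = (1 - 85)² = (-84)² = 7056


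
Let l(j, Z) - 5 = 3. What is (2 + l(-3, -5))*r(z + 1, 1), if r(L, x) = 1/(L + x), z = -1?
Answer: 10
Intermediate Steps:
l(j, Z) = 8 (l(j, Z) = 5 + 3 = 8)
(2 + l(-3, -5))*r(z + 1, 1) = (2 + 8)/((-1 + 1) + 1) = 10/(0 + 1) = 10/1 = 10*1 = 10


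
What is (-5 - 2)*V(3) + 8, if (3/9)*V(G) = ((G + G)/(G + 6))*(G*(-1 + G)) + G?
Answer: -139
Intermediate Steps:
V(G) = 3*G + 6*G²*(-1 + G)/(6 + G) (V(G) = 3*(((G + G)/(G + 6))*(G*(-1 + G)) + G) = 3*(((2*G)/(6 + G))*(G*(-1 + G)) + G) = 3*((2*G/(6 + G))*(G*(-1 + G)) + G) = 3*(2*G²*(-1 + G)/(6 + G) + G) = 3*(G + 2*G²*(-1 + G)/(6 + G)) = 3*G + 6*G²*(-1 + G)/(6 + G))
(-5 - 2)*V(3) + 8 = (-5 - 2)*(3*3*(6 - 1*3 + 2*3²)/(6 + 3)) + 8 = -21*3*(6 - 3 + 2*9)/9 + 8 = -21*3*(6 - 3 + 18)/9 + 8 = -21*3*21/9 + 8 = -7*21 + 8 = -147 + 8 = -139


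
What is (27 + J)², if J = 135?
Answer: 26244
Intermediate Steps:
(27 + J)² = (27 + 135)² = 162² = 26244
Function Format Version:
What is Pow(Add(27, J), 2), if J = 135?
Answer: 26244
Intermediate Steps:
Pow(Add(27, J), 2) = Pow(Add(27, 135), 2) = Pow(162, 2) = 26244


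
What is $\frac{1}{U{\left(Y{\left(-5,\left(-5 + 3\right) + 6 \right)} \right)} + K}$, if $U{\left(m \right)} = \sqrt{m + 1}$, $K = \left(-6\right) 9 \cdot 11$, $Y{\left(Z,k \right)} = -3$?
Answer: $- \frac{297}{176419} - \frac{i \sqrt{2}}{352838} \approx -0.0016835 - 4.0081 \cdot 10^{-6} i$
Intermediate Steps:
$K = -594$ ($K = \left(-54\right) 11 = -594$)
$U{\left(m \right)} = \sqrt{1 + m}$
$\frac{1}{U{\left(Y{\left(-5,\left(-5 + 3\right) + 6 \right)} \right)} + K} = \frac{1}{\sqrt{1 - 3} - 594} = \frac{1}{\sqrt{-2} - 594} = \frac{1}{i \sqrt{2} - 594} = \frac{1}{-594 + i \sqrt{2}}$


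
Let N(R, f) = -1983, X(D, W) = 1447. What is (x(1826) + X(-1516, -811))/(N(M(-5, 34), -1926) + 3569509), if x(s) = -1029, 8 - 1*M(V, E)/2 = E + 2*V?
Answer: 209/1783763 ≈ 0.00011717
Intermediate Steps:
M(V, E) = 16 - 4*V - 2*E (M(V, E) = 16 - 2*(E + 2*V) = 16 + (-4*V - 2*E) = 16 - 4*V - 2*E)
(x(1826) + X(-1516, -811))/(N(M(-5, 34), -1926) + 3569509) = (-1029 + 1447)/(-1983 + 3569509) = 418/3567526 = 418*(1/3567526) = 209/1783763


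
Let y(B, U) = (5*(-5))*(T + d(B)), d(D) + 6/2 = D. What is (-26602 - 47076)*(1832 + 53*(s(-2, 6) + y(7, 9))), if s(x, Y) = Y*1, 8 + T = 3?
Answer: -256031050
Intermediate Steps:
d(D) = -3 + D
T = -5 (T = -8 + 3 = -5)
s(x, Y) = Y
y(B, U) = 200 - 25*B (y(B, U) = (5*(-5))*(-5 + (-3 + B)) = -25*(-8 + B) = 200 - 25*B)
(-26602 - 47076)*(1832 + 53*(s(-2, 6) + y(7, 9))) = (-26602 - 47076)*(1832 + 53*(6 + (200 - 25*7))) = -73678*(1832 + 53*(6 + (200 - 175))) = -73678*(1832 + 53*(6 + 25)) = -73678*(1832 + 53*31) = -73678*(1832 + 1643) = -73678*3475 = -256031050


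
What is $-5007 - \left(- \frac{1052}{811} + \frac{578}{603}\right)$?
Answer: $- \frac{2448422633}{489033} \approx -5006.7$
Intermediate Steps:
$-5007 - \left(- \frac{1052}{811} + \frac{578}{603}\right) = -5007 - - \frac{165598}{489033} = -5007 + \left(- \frac{578}{603} + \frac{1052}{811}\right) = -5007 + \frac{165598}{489033} = - \frac{2448422633}{489033}$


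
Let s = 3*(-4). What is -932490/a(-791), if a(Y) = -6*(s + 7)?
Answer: -31083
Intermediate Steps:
s = -12
a(Y) = 30 (a(Y) = -6*(-12 + 7) = -6*(-5) = 30)
-932490/a(-791) = -932490/30 = -932490*1/30 = -31083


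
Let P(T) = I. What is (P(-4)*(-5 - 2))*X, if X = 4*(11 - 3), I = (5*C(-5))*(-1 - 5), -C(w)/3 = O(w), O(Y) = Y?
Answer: 100800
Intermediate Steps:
C(w) = -3*w
I = -450 (I = (5*(-3*(-5)))*(-1 - 5) = (5*15)*(-6) = 75*(-6) = -450)
P(T) = -450
X = 32 (X = 4*8 = 32)
(P(-4)*(-5 - 2))*X = -450*(-5 - 2)*32 = -450*(-7)*32 = 3150*32 = 100800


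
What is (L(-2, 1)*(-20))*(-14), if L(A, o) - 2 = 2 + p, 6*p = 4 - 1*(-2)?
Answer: 1400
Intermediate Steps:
p = 1 (p = (4 - 1*(-2))/6 = (4 + 2)/6 = (⅙)*6 = 1)
L(A, o) = 5 (L(A, o) = 2 + (2 + 1) = 2 + 3 = 5)
(L(-2, 1)*(-20))*(-14) = (5*(-20))*(-14) = -100*(-14) = 1400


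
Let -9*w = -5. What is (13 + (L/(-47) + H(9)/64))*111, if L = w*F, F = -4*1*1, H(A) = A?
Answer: 13209851/9024 ≈ 1463.9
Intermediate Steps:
w = 5/9 (w = -⅑*(-5) = 5/9 ≈ 0.55556)
F = -4 (F = -4*1 = -4)
L = -20/9 (L = (5/9)*(-4) = -20/9 ≈ -2.2222)
(13 + (L/(-47) + H(9)/64))*111 = (13 + (-20/9/(-47) + 9/64))*111 = (13 + (-20/9*(-1/47) + 9*(1/64)))*111 = (13 + (20/423 + 9/64))*111 = (13 + 5087/27072)*111 = (357023/27072)*111 = 13209851/9024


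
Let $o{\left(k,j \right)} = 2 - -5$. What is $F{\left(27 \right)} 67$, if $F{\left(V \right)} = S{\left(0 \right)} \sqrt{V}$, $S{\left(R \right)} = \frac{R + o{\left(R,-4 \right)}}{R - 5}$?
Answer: $- \frac{1407 \sqrt{3}}{5} \approx -487.4$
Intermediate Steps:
$o{\left(k,j \right)} = 7$ ($o{\left(k,j \right)} = 2 + 5 = 7$)
$S{\left(R \right)} = \frac{7 + R}{-5 + R}$ ($S{\left(R \right)} = \frac{R + 7}{R - 5} = \frac{7 + R}{-5 + R}$)
$F{\left(V \right)} = - \frac{7 \sqrt{V}}{5}$ ($F{\left(V \right)} = \frac{7 + 0}{-5 + 0} \sqrt{V} = \frac{1}{-5} \cdot 7 \sqrt{V} = \left(- \frac{1}{5}\right) 7 \sqrt{V} = - \frac{7 \sqrt{V}}{5}$)
$F{\left(27 \right)} 67 = - \frac{7 \sqrt{27}}{5} \cdot 67 = - \frac{7 \cdot 3 \sqrt{3}}{5} \cdot 67 = - \frac{21 \sqrt{3}}{5} \cdot 67 = - \frac{1407 \sqrt{3}}{5}$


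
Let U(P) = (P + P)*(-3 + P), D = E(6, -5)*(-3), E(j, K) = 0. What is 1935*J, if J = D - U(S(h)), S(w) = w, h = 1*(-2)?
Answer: -38700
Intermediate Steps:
h = -2
D = 0 (D = 0*(-3) = 0)
U(P) = 2*P*(-3 + P) (U(P) = (2*P)*(-3 + P) = 2*P*(-3 + P))
J = -20 (J = 0 - 2*(-2)*(-3 - 2) = 0 - 2*(-2)*(-5) = 0 - 1*20 = 0 - 20 = -20)
1935*J = 1935*(-20) = -38700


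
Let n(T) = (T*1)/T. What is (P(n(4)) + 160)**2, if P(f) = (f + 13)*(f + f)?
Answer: 35344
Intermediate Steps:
n(T) = 1 (n(T) = T/T = 1)
P(f) = 2*f*(13 + f) (P(f) = (13 + f)*(2*f) = 2*f*(13 + f))
(P(n(4)) + 160)**2 = (2*1*(13 + 1) + 160)**2 = (2*1*14 + 160)**2 = (28 + 160)**2 = 188**2 = 35344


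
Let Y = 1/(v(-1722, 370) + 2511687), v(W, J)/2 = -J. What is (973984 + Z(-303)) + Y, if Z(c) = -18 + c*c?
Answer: 2676104538926/2510947 ≈ 1.0658e+6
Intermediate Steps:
v(W, J) = -2*J (v(W, J) = 2*(-J) = -2*J)
Z(c) = -18 + c²
Y = 1/2510947 (Y = 1/(-2*370 + 2511687) = 1/(-740 + 2511687) = 1/2510947 ≈ 3.9826e-7)
(973984 + Z(-303)) + Y = (973984 + (-18 + (-303)²)) + 1/2510947 = (973984 + (-18 + 91809)) + 1/2510947 = (973984 + 91791) + 1/2510947 = 1065775 + 1/2510947 = 2676104538926/2510947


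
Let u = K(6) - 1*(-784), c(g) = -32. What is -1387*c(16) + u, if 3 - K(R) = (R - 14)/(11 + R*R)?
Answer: 2123045/47 ≈ 45171.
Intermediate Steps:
K(R) = 3 - (-14 + R)/(11 + R²) (K(R) = 3 - (R - 14)/(11 + R*R) = 3 - (-14 + R)/(11 + R²))
u = 36997/47 (u = (47 - 1*6 + 3*6²)/(11 + 6²) - 1*(-784) = (47 - 6 + 3*36)/(11 + 36) + 784 = (47 - 6 + 108)/47 + 784 = (1/47)*149 + 784 = 149/47 + 784 = 36997/47 ≈ 787.17)
-1387*c(16) + u = -1387*(-32) + 36997/47 = 44384 + 36997/47 = 2123045/47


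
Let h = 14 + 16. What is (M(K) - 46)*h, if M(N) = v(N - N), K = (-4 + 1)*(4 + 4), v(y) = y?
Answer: -1380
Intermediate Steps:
h = 30
K = -24 (K = -3*8 = -24)
M(N) = 0 (M(N) = N - N = 0)
(M(K) - 46)*h = (0 - 46)*30 = -46*30 = -1380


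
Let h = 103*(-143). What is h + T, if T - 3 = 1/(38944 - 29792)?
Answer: -134772351/9152 ≈ -14726.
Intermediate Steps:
h = -14729
T = 27457/9152 (T = 3 + 1/(38944 - 29792) = 3 + 1/9152 = 27457/9152 ≈ 3.0001)
h + T = -14729 + 27457/9152 = -134772351/9152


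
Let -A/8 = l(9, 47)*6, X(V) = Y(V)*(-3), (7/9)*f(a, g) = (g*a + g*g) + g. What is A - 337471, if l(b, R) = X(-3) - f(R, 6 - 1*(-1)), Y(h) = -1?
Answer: -313855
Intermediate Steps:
f(a, g) = 9*g/7 + 9*g**2/7 + 9*a*g/7 (f(a, g) = 9*((g*a + g*g) + g)/7 = 9*((a*g + g**2) + g)/7 = 9*((g**2 + a*g) + g)/7 = 9*(g + g**2 + a*g)/7 = 9*g/7 + 9*g**2/7 + 9*a*g/7)
X(V) = 3 (X(V) = -1*(-3) = 3)
l(b, R) = -69 - 9*R (l(b, R) = 3 - 9*(6 - 1*(-1))*(1 + R + (6 - 1*(-1)))/7 = 3 - 9*(6 + 1)*(1 + R + (6 + 1))/7 = 3 - 9*7*(1 + R + 7)/7 = 3 - 9*7*(8 + R)/7 = 3 - (72 + 9*R) = 3 + (-72 - 9*R) = -69 - 9*R)
A = 23616 (A = -8*(-69 - 9*47)*6 = -8*(-69 - 423)*6 = -(-3936)*6 = -8*(-2952) = 23616)
A - 337471 = 23616 - 337471 = -313855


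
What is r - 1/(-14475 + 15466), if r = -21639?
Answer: -21444250/991 ≈ -21639.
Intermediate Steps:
r - 1/(-14475 + 15466) = -21639 - 1/(-14475 + 15466) = -21639 - 1/991 = -21444250/991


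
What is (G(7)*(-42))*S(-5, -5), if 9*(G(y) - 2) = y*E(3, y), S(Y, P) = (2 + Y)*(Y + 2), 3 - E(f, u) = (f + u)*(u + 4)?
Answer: 30702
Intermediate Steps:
E(f, u) = 3 - (4 + u)*(f + u) (E(f, u) = 3 - (f + u)*(u + 4) = 3 - (f + u)*(4 + u) = 3 - (4 + u)*(f + u))
S(Y, P) = (2 + Y)² (S(Y, P) = (2 + Y)*(2 + Y) = (2 + Y)²)
G(y) = 2 + y*(-9 - y² - 7*y)/9 (G(y) = 2 + (y*(3 - y² - 4*3 - 4*y - 1*3*y))/9 = 2 + (y*(3 - y² - 12 - 4*y - 3*y))/9 = 2 + (y*(-9 - y² - 7*y))/9 = 2 + y*(-9 - y² - 7*y)/9)
(G(7)*(-42))*S(-5, -5) = ((2 - ⅑*7*(9 + 7² + 7*7))*(-42))*(2 - 5)² = ((2 - ⅑*7*(9 + 49 + 49))*(-42))*(-3)² = ((2 - ⅑*7*107)*(-42))*9 = ((2 - 749/9)*(-42))*9 = -731/9*(-42)*9 = (10234/3)*9 = 30702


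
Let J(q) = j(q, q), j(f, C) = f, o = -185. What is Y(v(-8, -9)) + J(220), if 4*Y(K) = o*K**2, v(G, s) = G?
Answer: -2740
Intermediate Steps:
Y(K) = -185*K**2/4 (Y(K) = (-185*K**2)/4 = -185*K**2/4)
J(q) = q
Y(v(-8, -9)) + J(220) = -185/4*(-8)**2 + 220 = -185/4*64 + 220 = -2960 + 220 = -2740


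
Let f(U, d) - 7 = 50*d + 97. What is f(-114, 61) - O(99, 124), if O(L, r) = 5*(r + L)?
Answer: 2039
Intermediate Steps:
O(L, r) = 5*L + 5*r (O(L, r) = 5*(L + r) = 5*L + 5*r)
f(U, d) = 104 + 50*d (f(U, d) = 7 + (50*d + 97) = 7 + (97 + 50*d) = 104 + 50*d)
f(-114, 61) - O(99, 124) = (104 + 50*61) - (5*99 + 5*124) = (104 + 3050) - (495 + 620) = 3154 - 1*1115 = 3154 - 1115 = 2039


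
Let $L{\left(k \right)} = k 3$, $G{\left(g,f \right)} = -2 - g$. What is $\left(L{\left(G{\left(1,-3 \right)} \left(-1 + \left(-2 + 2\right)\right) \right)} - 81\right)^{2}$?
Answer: $5184$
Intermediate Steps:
$L{\left(k \right)} = 3 k$
$\left(L{\left(G{\left(1,-3 \right)} \left(-1 + \left(-2 + 2\right)\right) \right)} - 81\right)^{2} = \left(3 \left(-2 - 1\right) \left(-1 + \left(-2 + 2\right)\right) - 81\right)^{2} = \left(3 \left(-2 - 1\right) \left(-1 + 0\right) - 81\right)^{2} = \left(3 \left(\left(-3\right) \left(-1\right)\right) - 81\right)^{2} = \left(3 \cdot 3 - 81\right)^{2} = \left(9 - 81\right)^{2} = \left(-72\right)^{2} = 5184$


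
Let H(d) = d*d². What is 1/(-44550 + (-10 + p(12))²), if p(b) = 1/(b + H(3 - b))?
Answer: -514089/22851241709 ≈ -2.2497e-5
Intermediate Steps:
H(d) = d³
p(b) = 1/(b + (3 - b)³)
1/(-44550 + (-10 + p(12))²) = 1/(-44550 + (-10 + 1/(12 - (-3 + 12)³))²) = 1/(-44550 + (-10 + 1/(12 - 1*9³))²) = 1/(-44550 + (-10 + 1/(12 - 1*729))²) = 1/(-44550 + (-10 + 1/(12 - 729))²) = 1/(-44550 + (-10 + 1/(-717))²) = 1/(-44550 + (-10 - 1/717)²) = 1/(-44550 + (-7171/717)²) = 1/(-44550 + 51423241/514089) = 1/(-22851241709/514089) = -514089/22851241709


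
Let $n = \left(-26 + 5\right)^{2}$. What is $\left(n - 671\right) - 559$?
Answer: $-789$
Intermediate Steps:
$n = 441$ ($n = \left(-21\right)^{2} = 441$)
$\left(n - 671\right) - 559 = \left(441 - 671\right) - 559 = -230 - 559 = -789$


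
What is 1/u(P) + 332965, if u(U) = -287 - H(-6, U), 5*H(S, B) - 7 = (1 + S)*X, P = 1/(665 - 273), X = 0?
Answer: 480135525/1442 ≈ 3.3297e+5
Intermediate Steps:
P = 1/392 ≈ 0.0025510
H(S, B) = 7/5 (H(S, B) = 7/5 + ((1 + S)*0)/5 = 7/5 + (1/5)*0 = 7/5 + 0 = 7/5)
u(U) = -1442/5 (u(U) = -287 - 1*7/5 = -287 - 7/5 = -1442/5)
1/u(P) + 332965 = 1/(-1442/5) + 332965 = -5/1442 + 332965 = 480135525/1442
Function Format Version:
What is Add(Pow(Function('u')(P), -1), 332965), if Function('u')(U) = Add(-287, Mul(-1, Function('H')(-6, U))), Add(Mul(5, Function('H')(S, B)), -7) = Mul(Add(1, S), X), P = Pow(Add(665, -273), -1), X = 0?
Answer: Rational(480135525, 1442) ≈ 3.3297e+5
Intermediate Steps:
P = Rational(1, 392) (P = Pow(392, -1) = Rational(1, 392) ≈ 0.0025510)
Function('H')(S, B) = Rational(7, 5) (Function('H')(S, B) = Add(Rational(7, 5), Mul(Rational(1, 5), Mul(Add(1, S), 0))) = Add(Rational(7, 5), Mul(Rational(1, 5), 0)) = Add(Rational(7, 5), 0) = Rational(7, 5))
Function('u')(U) = Rational(-1442, 5) (Function('u')(U) = Add(-287, Mul(-1, Rational(7, 5))) = Add(-287, Rational(-7, 5)) = Rational(-1442, 5))
Add(Pow(Function('u')(P), -1), 332965) = Add(Pow(Rational(-1442, 5), -1), 332965) = Add(Rational(-5, 1442), 332965) = Rational(480135525, 1442)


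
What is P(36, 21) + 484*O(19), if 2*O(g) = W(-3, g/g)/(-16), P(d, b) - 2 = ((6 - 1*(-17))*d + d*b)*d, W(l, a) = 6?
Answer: 227741/4 ≈ 56935.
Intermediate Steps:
P(d, b) = 2 + d*(23*d + b*d) (P(d, b) = 2 + ((6 - 1*(-17))*d + d*b)*d = 2 + ((6 + 17)*d + b*d)*d = 2 + (23*d + b*d)*d = 2 + d*(23*d + b*d))
O(g) = -3/16 (O(g) = (6/(-16))/2 = (6*(-1/16))/2 = (½)*(-3/8) = -3/16)
P(36, 21) + 484*O(19) = (2 + 23*36² + 21*36²) + 484*(-3/16) = (2 + 23*1296 + 21*1296) - 363/4 = (2 + 29808 + 27216) - 363/4 = 57026 - 363/4 = 227741/4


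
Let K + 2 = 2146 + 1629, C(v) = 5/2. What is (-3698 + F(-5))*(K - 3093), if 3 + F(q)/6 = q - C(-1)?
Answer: -2557480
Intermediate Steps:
C(v) = 5/2 (C(v) = 5*(1/2) = 5/2)
K = 3773 (K = -2 + (2146 + 1629) = -2 + 3775 = 3773)
F(q) = -33 + 6*q (F(q) = -18 + 6*(q - 1*5/2) = -18 + 6*(q - 5/2) = -18 + 6*(-5/2 + q) = -18 + (-15 + 6*q) = -33 + 6*q)
(-3698 + F(-5))*(K - 3093) = (-3698 + (-33 + 6*(-5)))*(3773 - 3093) = (-3698 + (-33 - 30))*680 = (-3698 - 63)*680 = -3761*680 = -2557480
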